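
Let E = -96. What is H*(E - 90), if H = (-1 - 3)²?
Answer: -2976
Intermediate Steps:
H = 16 (H = (-4)² = 16)
H*(E - 90) = 16*(-96 - 90) = 16*(-186) = -2976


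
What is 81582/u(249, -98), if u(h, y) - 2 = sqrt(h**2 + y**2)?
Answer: -54388/23867 + 27194*sqrt(71605)/23867 ≈ 302.61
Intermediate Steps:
u(h, y) = 2 + sqrt(h**2 + y**2)
81582/u(249, -98) = 81582/(2 + sqrt(249**2 + (-98)**2)) = 81582/(2 + sqrt(62001 + 9604)) = 81582/(2 + sqrt(71605))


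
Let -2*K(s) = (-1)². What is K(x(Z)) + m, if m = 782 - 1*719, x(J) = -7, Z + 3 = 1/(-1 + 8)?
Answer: 125/2 ≈ 62.500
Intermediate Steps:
Z = -20/7 (Z = -3 + 1/(-1 + 8) = -3 + 1/7 = -3 + ⅐ = -20/7 ≈ -2.8571)
K(s) = -½ (K(s) = -½*(-1)² = -½*1 = -½)
m = 63 (m = 782 - 719 = 63)
K(x(Z)) + m = -½ + 63 = 125/2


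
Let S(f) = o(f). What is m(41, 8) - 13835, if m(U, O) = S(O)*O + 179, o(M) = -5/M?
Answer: -13661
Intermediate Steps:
S(f) = -5/f
m(U, O) = 174 (m(U, O) = (-5/O)*O + 179 = -5 + 179 = 174)
m(41, 8) - 13835 = 174 - 13835 = -13661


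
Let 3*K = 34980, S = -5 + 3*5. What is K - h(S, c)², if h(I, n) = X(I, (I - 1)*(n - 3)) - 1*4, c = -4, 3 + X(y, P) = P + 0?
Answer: 6760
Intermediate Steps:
S = 10 (S = -5 + 15 = 10)
K = 11660 (K = (⅓)*34980 = 11660)
X(y, P) = -3 + P (X(y, P) = -3 + (P + 0) = -3 + P)
h(I, n) = -7 + (-1 + I)*(-3 + n) (h(I, n) = (-3 + (I - 1)*(n - 3)) - 1*4 = (-3 + (-1 + I)*(-3 + n)) - 4 = -7 + (-1 + I)*(-3 + n))
K - h(S, c)² = 11660 - (-4 - 1*(-4) - 3*10 + 10*(-4))² = 11660 - (-4 + 4 - 30 - 40)² = 11660 - 1*(-70)² = 11660 - 1*4900 = 11660 - 4900 = 6760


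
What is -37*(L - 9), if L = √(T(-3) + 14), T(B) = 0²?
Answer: 333 - 37*√14 ≈ 194.56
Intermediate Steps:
T(B) = 0
L = √14 (L = √(0 + 14) = √14 ≈ 3.7417)
-37*(L - 9) = -37*(√14 - 9) = -37*(-9 + √14) = 333 - 37*√14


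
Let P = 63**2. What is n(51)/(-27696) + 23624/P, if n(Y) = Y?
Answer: 218029295/36641808 ≈ 5.9503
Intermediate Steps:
P = 3969
n(51)/(-27696) + 23624/P = 51/(-27696) + 23624/3969 = 51*(-1/27696) + 23624*(1/3969) = -17/9232 + 23624/3969 = 218029295/36641808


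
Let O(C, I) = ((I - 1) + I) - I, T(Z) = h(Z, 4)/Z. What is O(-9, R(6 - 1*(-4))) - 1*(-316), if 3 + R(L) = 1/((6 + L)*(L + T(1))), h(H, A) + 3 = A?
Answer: 54913/176 ≈ 312.01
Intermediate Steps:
h(H, A) = -3 + A
T(Z) = 1/Z (T(Z) = (-3 + 4)/Z = 1/Z)
R(L) = -3 + 1/((1 + L)*(6 + L)) (R(L) = -3 + 1/((6 + L)*(L + 1/1)) = -3 + 1/((6 + L)*(L + 1)) = -3 + 1/((6 + L)*(1 + L)) = -3 + 1/((1 + L)*(6 + L)))
O(C, I) = -1 + I (O(C, I) = ((-1 + I) + I) - I = (-1 + 2*I) - I = -1 + I)
O(-9, R(6 - 1*(-4))) - 1*(-316) = (-1 + (-17 - 21*(6 - 1*(-4)) - 3*(6 - 1*(-4))**2)/(6 + (6 - 1*(-4))**2 + 7*(6 - 1*(-4)))) - 1*(-316) = (-1 + (-17 - 21*(6 + 4) - 3*(6 + 4)**2)/(6 + (6 + 4)**2 + 7*(6 + 4))) + 316 = (-1 + (-17 - 21*10 - 3*10**2)/(6 + 10**2 + 7*10)) + 316 = (-1 + (-17 - 210 - 3*100)/(6 + 100 + 70)) + 316 = (-1 + (-17 - 210 - 300)/176) + 316 = (-1 + (1/176)*(-527)) + 316 = (-1 - 527/176) + 316 = -703/176 + 316 = 54913/176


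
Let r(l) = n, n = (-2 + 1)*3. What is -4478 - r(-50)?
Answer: -4475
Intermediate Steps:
n = -3 (n = -1*3 = -3)
r(l) = -3
-4478 - r(-50) = -4478 - 1*(-3) = -4478 + 3 = -4475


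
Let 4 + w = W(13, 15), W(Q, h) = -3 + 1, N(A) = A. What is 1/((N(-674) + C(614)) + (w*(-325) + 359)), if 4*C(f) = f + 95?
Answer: 4/7249 ≈ 0.00055180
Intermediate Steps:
C(f) = 95/4 + f/4 (C(f) = (f + 95)/4 = (95 + f)/4 = 95/4 + f/4)
W(Q, h) = -2
w = -6 (w = -4 - 2 = -6)
1/((N(-674) + C(614)) + (w*(-325) + 359)) = 1/((-674 + (95/4 + (¼)*614)) + (-6*(-325) + 359)) = 1/((-674 + (95/4 + 307/2)) + (1950 + 359)) = 1/((-674 + 709/4) + 2309) = 1/(-1987/4 + 2309) = 1/(7249/4) = 4/7249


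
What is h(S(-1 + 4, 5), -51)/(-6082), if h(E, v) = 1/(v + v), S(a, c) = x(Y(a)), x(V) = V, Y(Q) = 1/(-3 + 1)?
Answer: 1/620364 ≈ 1.6120e-6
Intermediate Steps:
Y(Q) = -½ (Y(Q) = 1/(-2) = -½)
S(a, c) = -½
h(E, v) = 1/(2*v)
h(S(-1 + 4, 5), -51)/(-6082) = ((½)/(-51))/(-6082) = ((½)*(-1/51))*(-1/6082) = -1/102*(-1/6082) = 1/620364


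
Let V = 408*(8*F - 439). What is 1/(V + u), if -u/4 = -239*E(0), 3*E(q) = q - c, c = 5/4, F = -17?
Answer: -3/704995 ≈ -4.2554e-6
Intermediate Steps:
c = 5/4 (c = 5*(1/4) = 5/4 ≈ 1.2500)
E(q) = -5/12 + q/3 (E(q) = (q - 1*5/4)/3 = (q - 5/4)/3 = (-5/4 + q)/3 = -5/12 + q/3)
u = -1195/3 (u = -(-956)*(-5/12 + (1/3)*0) = -(-956)*(-5/12 + 0) = -(-956)*(-5)/12 = -4*1195/12 = -1195/3 ≈ -398.33)
V = -234600 (V = 408*(8*(-17) - 439) = 408*(-136 - 439) = 408*(-575) = -234600)
1/(V + u) = 1/(-234600 - 1195/3) = 1/(-704995/3) = -3/704995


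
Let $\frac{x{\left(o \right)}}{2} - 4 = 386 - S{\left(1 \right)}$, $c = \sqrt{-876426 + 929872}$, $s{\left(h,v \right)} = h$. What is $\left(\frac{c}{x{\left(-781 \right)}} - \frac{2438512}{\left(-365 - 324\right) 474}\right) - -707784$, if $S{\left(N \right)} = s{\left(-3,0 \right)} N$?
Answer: $\frac{115577391968}{163293} + \frac{\sqrt{53446}}{786} \approx 7.0779 \cdot 10^{5}$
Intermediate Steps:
$c = \sqrt{53446} \approx 231.18$
$S{\left(N \right)} = - 3 N$
$x{\left(o \right)} = 786$ ($x{\left(o \right)} = 8 + 2 \left(386 - \left(-3\right) 1\right) = 8 + 2 \left(386 - -3\right) = 8 + 2 \left(386 + 3\right) = 8 + 2 \cdot 389 = 8 + 778 = 786$)
$\left(\frac{c}{x{\left(-781 \right)}} - \frac{2438512}{\left(-365 - 324\right) 474}\right) - -707784 = \left(\frac{\sqrt{53446}}{786} - \frac{2438512}{\left(-365 - 324\right) 474}\right) - -707784 = \left(\sqrt{53446} \cdot \frac{1}{786} - \frac{2438512}{\left(-689\right) 474}\right) + 707784 = \left(\frac{\sqrt{53446}}{786} - \frac{2438512}{-326586}\right) + 707784 = \left(\frac{\sqrt{53446}}{786} - - \frac{1219256}{163293}\right) + 707784 = \left(\frac{\sqrt{53446}}{786} + \frac{1219256}{163293}\right) + 707784 = \left(\frac{1219256}{163293} + \frac{\sqrt{53446}}{786}\right) + 707784 = \frac{115577391968}{163293} + \frac{\sqrt{53446}}{786}$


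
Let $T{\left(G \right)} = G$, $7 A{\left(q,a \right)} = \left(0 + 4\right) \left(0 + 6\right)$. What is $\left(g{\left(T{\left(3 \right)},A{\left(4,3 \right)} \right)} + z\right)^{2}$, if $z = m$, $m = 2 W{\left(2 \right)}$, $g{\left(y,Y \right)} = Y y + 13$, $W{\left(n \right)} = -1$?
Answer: $\frac{22201}{49} \approx 453.08$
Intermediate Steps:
$A{\left(q,a \right)} = \frac{24}{7}$ ($A{\left(q,a \right)} = \frac{\left(0 + 4\right) \left(0 + 6\right)}{7} = \frac{4 \cdot 6}{7} = \frac{1}{7} \cdot 24 = \frac{24}{7}$)
$g{\left(y,Y \right)} = 13 + Y y$
$m = -2$ ($m = 2 \left(-1\right) = -2$)
$z = -2$
$\left(g{\left(T{\left(3 \right)},A{\left(4,3 \right)} \right)} + z\right)^{2} = \left(\left(13 + \frac{24}{7} \cdot 3\right) - 2\right)^{2} = \left(\left(13 + \frac{72}{7}\right) - 2\right)^{2} = \left(\frac{163}{7} - 2\right)^{2} = \left(\frac{149}{7}\right)^{2} = \frac{22201}{49}$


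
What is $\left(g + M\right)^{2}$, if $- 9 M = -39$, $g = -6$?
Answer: $\frac{25}{9} \approx 2.7778$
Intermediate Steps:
$M = \frac{13}{3}$ ($M = \left(- \frac{1}{9}\right) \left(-39\right) = \frac{13}{3} \approx 4.3333$)
$\left(g + M\right)^{2} = \left(-6 + \frac{13}{3}\right)^{2} = \left(- \frac{5}{3}\right)^{2} = \frac{25}{9}$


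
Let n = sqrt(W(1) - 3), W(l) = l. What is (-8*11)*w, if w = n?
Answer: -88*I*sqrt(2) ≈ -124.45*I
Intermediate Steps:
n = I*sqrt(2) (n = sqrt(1 - 3) = sqrt(-2) = I*sqrt(2) ≈ 1.4142*I)
w = I*sqrt(2) ≈ 1.4142*I
(-8*11)*w = (-8*11)*(I*sqrt(2)) = -88*I*sqrt(2)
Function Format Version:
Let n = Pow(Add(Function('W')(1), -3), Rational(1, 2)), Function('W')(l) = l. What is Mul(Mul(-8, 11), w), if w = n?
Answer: Mul(-88, I, Pow(2, Rational(1, 2))) ≈ Mul(-124.45, I)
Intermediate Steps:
n = Mul(I, Pow(2, Rational(1, 2))) (n = Pow(Add(1, -3), Rational(1, 2)) = Pow(-2, Rational(1, 2)) = Mul(I, Pow(2, Rational(1, 2))) ≈ Mul(1.4142, I))
w = Mul(I, Pow(2, Rational(1, 2))) ≈ Mul(1.4142, I)
Mul(Mul(-8, 11), w) = Mul(Mul(-8, 11), Mul(I, Pow(2, Rational(1, 2)))) = Mul(-88, Mul(I, Pow(2, Rational(1, 2)))) = Mul(-88, I, Pow(2, Rational(1, 2)))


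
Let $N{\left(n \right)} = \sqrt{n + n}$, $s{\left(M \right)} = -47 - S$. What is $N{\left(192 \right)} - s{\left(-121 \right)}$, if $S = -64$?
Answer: $-17 + 8 \sqrt{6} \approx 2.5959$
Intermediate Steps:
$s{\left(M \right)} = 17$ ($s{\left(M \right)} = -47 - -64 = -47 + 64 = 17$)
$N{\left(n \right)} = \sqrt{2} \sqrt{n}$ ($N{\left(n \right)} = \sqrt{2 n} = \sqrt{2} \sqrt{n}$)
$N{\left(192 \right)} - s{\left(-121 \right)} = \sqrt{2} \sqrt{192} - 17 = \sqrt{2} \cdot 8 \sqrt{3} - 17 = 8 \sqrt{6} - 17 = -17 + 8 \sqrt{6}$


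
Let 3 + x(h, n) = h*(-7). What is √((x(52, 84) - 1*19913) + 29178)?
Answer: √8898 ≈ 94.329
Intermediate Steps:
x(h, n) = -3 - 7*h (x(h, n) = -3 + h*(-7) = -3 - 7*h)
√((x(52, 84) - 1*19913) + 29178) = √(((-3 - 7*52) - 1*19913) + 29178) = √(((-3 - 364) - 19913) + 29178) = √((-367 - 19913) + 29178) = √(-20280 + 29178) = √8898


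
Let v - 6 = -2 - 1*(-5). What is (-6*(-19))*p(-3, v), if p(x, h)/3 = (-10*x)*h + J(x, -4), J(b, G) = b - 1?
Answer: 90972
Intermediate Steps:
v = 9 (v = 6 + (-2 - 1*(-5)) = 6 + (-2 + 5) = 6 + 3 = 9)
J(b, G) = -1 + b
p(x, h) = -3 + 3*x - 30*h*x (p(x, h) = 3*((-10*x)*h + (-1 + x)) = 3*(-10*h*x + (-1 + x)) = 3*(-1 + x - 10*h*x) = -3 + 3*x - 30*h*x)
(-6*(-19))*p(-3, v) = (-6*(-19))*(-3 + 3*(-3) - 30*9*(-3)) = 114*(-3 - 9 + 810) = 114*798 = 90972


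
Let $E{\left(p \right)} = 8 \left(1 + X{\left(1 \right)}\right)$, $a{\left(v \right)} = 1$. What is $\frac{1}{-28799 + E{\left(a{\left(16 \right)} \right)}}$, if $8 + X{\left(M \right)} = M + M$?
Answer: $- \frac{1}{28839} \approx -3.4675 \cdot 10^{-5}$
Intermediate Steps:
$X{\left(M \right)} = -8 + 2 M$ ($X{\left(M \right)} = -8 + \left(M + M\right) = -8 + 2 M$)
$E{\left(p \right)} = -40$ ($E{\left(p \right)} = 8 \left(1 + \left(-8 + 2 \cdot 1\right)\right) = 8 \left(1 + \left(-8 + 2\right)\right) = 8 \left(1 - 6\right) = 8 \left(-5\right) = -40$)
$\frac{1}{-28799 + E{\left(a{\left(16 \right)} \right)}} = \frac{1}{-28799 - 40} = \frac{1}{-28839} = - \frac{1}{28839}$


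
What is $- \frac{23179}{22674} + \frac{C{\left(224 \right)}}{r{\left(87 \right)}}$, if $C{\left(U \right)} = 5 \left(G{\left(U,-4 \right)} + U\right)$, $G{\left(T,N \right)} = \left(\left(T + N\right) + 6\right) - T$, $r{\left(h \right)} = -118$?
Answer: $- \frac{14178371}{1337766} \approx -10.599$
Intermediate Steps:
$G{\left(T,N \right)} = 6 + N$ ($G{\left(T,N \right)} = \left(\left(N + T\right) + 6\right) - T = \left(6 + N + T\right) - T = 6 + N$)
$C{\left(U \right)} = 10 + 5 U$ ($C{\left(U \right)} = 5 \left(\left(6 - 4\right) + U\right) = 5 \left(2 + U\right) = 10 + 5 U$)
$- \frac{23179}{22674} + \frac{C{\left(224 \right)}}{r{\left(87 \right)}} = - \frac{23179}{22674} + \frac{10 + 5 \cdot 224}{-118} = \left(-23179\right) \frac{1}{22674} + \left(10 + 1120\right) \left(- \frac{1}{118}\right) = - \frac{23179}{22674} + 1130 \left(- \frac{1}{118}\right) = - \frac{23179}{22674} - \frac{565}{59} = - \frac{14178371}{1337766}$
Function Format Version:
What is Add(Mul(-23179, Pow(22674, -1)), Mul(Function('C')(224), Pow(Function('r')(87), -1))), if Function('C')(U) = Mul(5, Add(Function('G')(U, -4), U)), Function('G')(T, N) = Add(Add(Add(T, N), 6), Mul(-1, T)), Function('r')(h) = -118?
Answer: Rational(-14178371, 1337766) ≈ -10.599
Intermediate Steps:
Function('G')(T, N) = Add(6, N) (Function('G')(T, N) = Add(Add(Add(N, T), 6), Mul(-1, T)) = Add(Add(6, N, T), Mul(-1, T)) = Add(6, N))
Function('C')(U) = Add(10, Mul(5, U)) (Function('C')(U) = Mul(5, Add(Add(6, -4), U)) = Mul(5, Add(2, U)) = Add(10, Mul(5, U)))
Add(Mul(-23179, Pow(22674, -1)), Mul(Function('C')(224), Pow(Function('r')(87), -1))) = Add(Mul(-23179, Pow(22674, -1)), Mul(Add(10, Mul(5, 224)), Pow(-118, -1))) = Add(Mul(-23179, Rational(1, 22674)), Mul(Add(10, 1120), Rational(-1, 118))) = Add(Rational(-23179, 22674), Mul(1130, Rational(-1, 118))) = Add(Rational(-23179, 22674), Rational(-565, 59)) = Rational(-14178371, 1337766)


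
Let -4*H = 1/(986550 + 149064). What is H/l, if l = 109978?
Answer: -1/499570225968 ≈ -2.0017e-12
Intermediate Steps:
H = -1/4542456 (H = -1/(4*(986550 + 149064)) = -¼/1135614 = -¼*1/1135614 = -1/4542456 ≈ -2.2015e-7)
H/l = -1/4542456/109978 = -1/4542456*1/109978 = -1/499570225968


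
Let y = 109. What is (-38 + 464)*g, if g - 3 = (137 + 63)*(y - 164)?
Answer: -4684722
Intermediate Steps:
g = -10997 (g = 3 + (137 + 63)*(109 - 164) = 3 + 200*(-55) = 3 - 11000 = -10997)
(-38 + 464)*g = (-38 + 464)*(-10997) = 426*(-10997) = -4684722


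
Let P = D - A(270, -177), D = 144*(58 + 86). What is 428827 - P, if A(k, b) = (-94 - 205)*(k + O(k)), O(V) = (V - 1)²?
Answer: -21308578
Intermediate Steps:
O(V) = (-1 + V)²
D = 20736 (D = 144*144 = 20736)
A(k, b) = -299*k - 299*(-1 + k)² (A(k, b) = (-94 - 205)*(k + (-1 + k)²) = -299*(k + (-1 + k)²) = -299*k - 299*(-1 + k)²)
P = 21737405 (P = 20736 - (-299 - 299*270² + 299*270) = 20736 - (-299 - 299*72900 + 80730) = 20736 - (-299 - 21797100 + 80730) = 20736 - 1*(-21716669) = 20736 + 21716669 = 21737405)
428827 - P = 428827 - 1*21737405 = 428827 - 21737405 = -21308578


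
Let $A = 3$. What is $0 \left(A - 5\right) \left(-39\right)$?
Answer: $0$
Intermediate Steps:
$0 \left(A - 5\right) \left(-39\right) = 0 \left(3 - 5\right) \left(-39\right) = 0 \left(-2\right) \left(-39\right) = 0 \left(-39\right) = 0$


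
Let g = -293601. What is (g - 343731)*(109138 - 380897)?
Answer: 173200706988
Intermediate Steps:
(g - 343731)*(109138 - 380897) = (-293601 - 343731)*(109138 - 380897) = -637332*(-271759) = 173200706988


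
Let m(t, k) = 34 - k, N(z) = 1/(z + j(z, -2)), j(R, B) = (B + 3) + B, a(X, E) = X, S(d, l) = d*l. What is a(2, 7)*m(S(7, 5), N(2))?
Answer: 66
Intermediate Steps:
j(R, B) = 3 + 2*B (j(R, B) = (3 + B) + B = 3 + 2*B)
N(z) = 1/(-1 + z) (N(z) = 1/(z + (3 + 2*(-2))) = 1/(z + (3 - 4)) = 1/(z - 1) = 1/(-1 + z))
a(2, 7)*m(S(7, 5), N(2)) = 2*(34 - 1/(-1 + 2)) = 2*(34 - 1/1) = 2*(34 - 1*1) = 2*(34 - 1) = 2*33 = 66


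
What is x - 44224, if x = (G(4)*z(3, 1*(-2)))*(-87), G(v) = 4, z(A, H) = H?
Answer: -43528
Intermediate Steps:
x = 696 (x = (4*(1*(-2)))*(-87) = (4*(-2))*(-87) = -8*(-87) = 696)
x - 44224 = 696 - 44224 = -43528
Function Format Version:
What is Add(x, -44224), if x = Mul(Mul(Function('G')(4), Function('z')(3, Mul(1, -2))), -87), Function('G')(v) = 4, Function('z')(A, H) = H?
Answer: -43528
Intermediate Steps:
x = 696 (x = Mul(Mul(4, Mul(1, -2)), -87) = Mul(Mul(4, -2), -87) = Mul(-8, -87) = 696)
Add(x, -44224) = Add(696, -44224) = -43528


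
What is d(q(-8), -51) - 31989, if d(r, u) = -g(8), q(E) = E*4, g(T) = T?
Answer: -31997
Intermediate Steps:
q(E) = 4*E
d(r, u) = -8 (d(r, u) = -1*8 = -8)
d(q(-8), -51) - 31989 = -8 - 31989 = -31997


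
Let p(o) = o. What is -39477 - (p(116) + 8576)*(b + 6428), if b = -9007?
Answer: 22377191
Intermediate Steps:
-39477 - (p(116) + 8576)*(b + 6428) = -39477 - (116 + 8576)*(-9007 + 6428) = -39477 - 8692*(-2579) = -39477 - 1*(-22416668) = -39477 + 22416668 = 22377191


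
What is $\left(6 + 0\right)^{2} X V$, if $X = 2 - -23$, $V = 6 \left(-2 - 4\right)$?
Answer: $-32400$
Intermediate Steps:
$V = -36$ ($V = 6 \left(-6\right) = -36$)
$X = 25$ ($X = 2 + 23 = 25$)
$\left(6 + 0\right)^{2} X V = \left(6 + 0\right)^{2} \cdot 25 \left(-36\right) = 6^{2} \cdot 25 \left(-36\right) = 36 \cdot 25 \left(-36\right) = 900 \left(-36\right) = -32400$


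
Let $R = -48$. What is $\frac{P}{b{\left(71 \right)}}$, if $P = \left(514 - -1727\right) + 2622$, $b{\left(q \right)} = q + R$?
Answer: $\frac{4863}{23} \approx 211.43$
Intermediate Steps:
$b{\left(q \right)} = -48 + q$ ($b{\left(q \right)} = q - 48 = -48 + q$)
$P = 4863$ ($P = \left(514 + 1727\right) + 2622 = 2241 + 2622 = 4863$)
$\frac{P}{b{\left(71 \right)}} = \frac{4863}{-48 + 71} = \frac{4863}{23}$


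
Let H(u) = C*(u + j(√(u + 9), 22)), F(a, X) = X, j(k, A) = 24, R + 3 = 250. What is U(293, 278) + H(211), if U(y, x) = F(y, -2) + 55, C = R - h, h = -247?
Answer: 116143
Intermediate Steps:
R = 247 (R = -3 + 250 = 247)
C = 494 (C = 247 - 1*(-247) = 247 + 247 = 494)
H(u) = 11856 + 494*u (H(u) = 494*(u + 24) = 494*(24 + u) = 11856 + 494*u)
U(y, x) = 53 (U(y, x) = -2 + 55 = 53)
U(293, 278) + H(211) = 53 + (11856 + 494*211) = 53 + (11856 + 104234) = 53 + 116090 = 116143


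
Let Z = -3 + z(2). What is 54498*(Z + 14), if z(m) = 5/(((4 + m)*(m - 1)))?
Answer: 644893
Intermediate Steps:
z(m) = 5/((-1 + m)*(4 + m)) (z(m) = 5/(((4 + m)*(-1 + m))) = 5/(((-1 + m)*(4 + m))) = 5*(1/((-1 + m)*(4 + m))) = 5/((-1 + m)*(4 + m)))
Z = -13/6 (Z = -3 + 5/(-4 + 2**2 + 3*2) = -3 + 5/(-4 + 4 + 6) = -3 + 5/6 = -13/6 ≈ -2.1667)
54498*(Z + 14) = 54498*(-13/6 + 14) = 54498*(71/6) = 644893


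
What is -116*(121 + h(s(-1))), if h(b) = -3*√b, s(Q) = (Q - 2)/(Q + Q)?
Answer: -14036 + 174*√6 ≈ -13610.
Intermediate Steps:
s(Q) = (-2 + Q)/(2*Q) (s(Q) = (-2 + Q)/((2*Q)) = (-2 + Q)*(1/(2*Q)) = (-2 + Q)/(2*Q))
-116*(121 + h(s(-1))) = -116*(121 - 3*√6*√(-1/(-1))/2) = -116*(121 - 3*√6/2) = -14036 + 174*√6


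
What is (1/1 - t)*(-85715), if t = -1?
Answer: -171430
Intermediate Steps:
(1/1 - t)*(-85715) = (1/1 - 1*(-1))*(-85715) = (1 + 1)*(-85715) = 2*(-85715) = -171430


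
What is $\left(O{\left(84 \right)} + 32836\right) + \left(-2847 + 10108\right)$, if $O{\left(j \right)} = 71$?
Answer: $40168$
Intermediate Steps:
$\left(O{\left(84 \right)} + 32836\right) + \left(-2847 + 10108\right) = \left(71 + 32836\right) + \left(-2847 + 10108\right) = 32907 + 7261 = 40168$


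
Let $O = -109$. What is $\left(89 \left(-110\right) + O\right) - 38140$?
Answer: $-48039$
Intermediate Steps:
$\left(89 \left(-110\right) + O\right) - 38140 = \left(89 \left(-110\right) - 109\right) - 38140 = \left(-9790 - 109\right) - 38140 = -9899 - 38140 = -48039$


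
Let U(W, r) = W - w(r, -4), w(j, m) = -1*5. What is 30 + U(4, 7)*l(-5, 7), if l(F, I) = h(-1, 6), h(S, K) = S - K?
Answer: -33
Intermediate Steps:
w(j, m) = -5
U(W, r) = 5 + W (U(W, r) = W - 1*(-5) = W + 5 = 5 + W)
l(F, I) = -7 (l(F, I) = -1 - 1*6 = -1 - 6 = -7)
30 + U(4, 7)*l(-5, 7) = 30 + (5 + 4)*(-7) = 30 + 9*(-7) = 30 - 63 = -33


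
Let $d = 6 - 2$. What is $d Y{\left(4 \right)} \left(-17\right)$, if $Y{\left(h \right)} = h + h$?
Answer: $-544$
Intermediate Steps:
$Y{\left(h \right)} = 2 h$
$d = 4$
$d Y{\left(4 \right)} \left(-17\right) = 4 \cdot 2 \cdot 4 \left(-17\right) = 4 \cdot 8 \left(-17\right) = 32 \left(-17\right) = -544$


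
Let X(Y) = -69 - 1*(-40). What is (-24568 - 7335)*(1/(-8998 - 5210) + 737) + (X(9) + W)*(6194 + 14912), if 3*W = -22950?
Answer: -2636798538977/14208 ≈ -1.8559e+8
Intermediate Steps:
X(Y) = -29 (X(Y) = -69 + 40 = -29)
W = -7650 (W = (1/3)*(-22950) = -7650)
(-24568 - 7335)*(1/(-8998 - 5210) + 737) + (X(9) + W)*(6194 + 14912) = (-24568 - 7335)*(1/(-8998 - 5210) + 737) + (-29 - 7650)*(6194 + 14912) = -31903*(1/(-14208) + 737) - 7679*21106 = -31903*(-1/14208 + 737) - 162072974 = -31903*10471295/14208 - 162072974 = -334065724385/14208 - 162072974 = -2636798538977/14208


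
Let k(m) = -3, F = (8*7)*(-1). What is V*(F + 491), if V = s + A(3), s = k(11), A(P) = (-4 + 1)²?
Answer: 2610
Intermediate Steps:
F = -56 (F = 56*(-1) = -56)
A(P) = 9 (A(P) = (-3)² = 9)
s = -3
V = 6 (V = -3 + 9 = 6)
V*(F + 491) = 6*(-56 + 491) = 6*435 = 2610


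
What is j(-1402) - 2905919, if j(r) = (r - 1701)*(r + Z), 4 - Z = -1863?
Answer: -4348814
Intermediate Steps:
Z = 1867 (Z = 4 - 1*(-1863) = 4 + 1863 = 1867)
j(r) = (-1701 + r)*(1867 + r) (j(r) = (r - 1701)*(r + 1867) = (-1701 + r)*(1867 + r))
j(-1402) - 2905919 = (-3175767 + (-1402)**2 + 166*(-1402)) - 2905919 = (-3175767 + 1965604 - 232732) - 2905919 = -1442895 - 2905919 = -4348814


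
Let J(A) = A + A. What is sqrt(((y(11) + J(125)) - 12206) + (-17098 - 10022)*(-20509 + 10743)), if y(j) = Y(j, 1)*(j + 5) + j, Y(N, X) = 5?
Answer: 27*sqrt(363295) ≈ 16274.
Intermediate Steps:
J(A) = 2*A
y(j) = 25 + 6*j (y(j) = 5*(j + 5) + j = 5*(5 + j) + j = (25 + 5*j) + j = 25 + 6*j)
sqrt(((y(11) + J(125)) - 12206) + (-17098 - 10022)*(-20509 + 10743)) = sqrt((((25 + 6*11) + 2*125) - 12206) + (-17098 - 10022)*(-20509 + 10743)) = sqrt((((25 + 66) + 250) - 12206) - 27120*(-9766)) = sqrt(((91 + 250) - 12206) + 264853920) = sqrt((341 - 12206) + 264853920) = sqrt(-11865 + 264853920) = sqrt(264842055) = 27*sqrt(363295)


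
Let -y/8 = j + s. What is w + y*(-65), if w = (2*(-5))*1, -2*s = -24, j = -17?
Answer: -2610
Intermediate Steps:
s = 12 (s = -½*(-24) = 12)
y = 40 (y = -8*(-17 + 12) = -8*(-5) = 40)
w = -10 (w = -10*1 = -10)
w + y*(-65) = -10 + 40*(-65) = -10 - 2600 = -2610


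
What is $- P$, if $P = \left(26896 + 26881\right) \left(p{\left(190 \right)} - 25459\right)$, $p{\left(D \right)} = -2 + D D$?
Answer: $-572133503$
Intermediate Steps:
$p{\left(D \right)} = -2 + D^{2}$
$P = 572133503$ ($P = \left(26896 + 26881\right) \left(\left(-2 + 190^{2}\right) - 25459\right) = 53777 \left(\left(-2 + 36100\right) - 25459\right) = 53777 \left(36098 - 25459\right) = 53777 \cdot 10639 = 572133503$)
$- P = \left(-1\right) 572133503 = -572133503$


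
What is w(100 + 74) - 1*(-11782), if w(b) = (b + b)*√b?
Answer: 11782 + 348*√174 ≈ 16372.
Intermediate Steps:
w(b) = 2*b^(3/2) (w(b) = (2*b)*√b = 2*b^(3/2))
w(100 + 74) - 1*(-11782) = 2*(100 + 74)^(3/2) - 1*(-11782) = 2*174^(3/2) + 11782 = 2*(174*√174) + 11782 = 348*√174 + 11782 = 11782 + 348*√174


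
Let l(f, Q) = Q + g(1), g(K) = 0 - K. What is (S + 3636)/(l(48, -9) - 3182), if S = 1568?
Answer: -1301/798 ≈ -1.6303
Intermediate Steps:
g(K) = -K
l(f, Q) = -1 + Q (l(f, Q) = Q - 1*1 = Q - 1 = -1 + Q)
(S + 3636)/(l(48, -9) - 3182) = (1568 + 3636)/((-1 - 9) - 3182) = 5204/(-10 - 3182) = 5204/(-3192) = 5204*(-1/3192) = -1301/798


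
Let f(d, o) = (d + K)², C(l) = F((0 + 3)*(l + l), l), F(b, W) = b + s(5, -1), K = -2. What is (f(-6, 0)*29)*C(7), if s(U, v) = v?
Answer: 76096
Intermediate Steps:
F(b, W) = -1 + b (F(b, W) = b - 1 = -1 + b)
C(l) = -1 + 6*l (C(l) = -1 + (0 + 3)*(l + l) = -1 + 3*(2*l) = -1 + 6*l)
f(d, o) = (-2 + d)² (f(d, o) = (d - 2)² = (-2 + d)²)
(f(-6, 0)*29)*C(7) = ((-2 - 6)²*29)*(-1 + 6*7) = ((-8)²*29)*(-1 + 42) = (64*29)*41 = 1856*41 = 76096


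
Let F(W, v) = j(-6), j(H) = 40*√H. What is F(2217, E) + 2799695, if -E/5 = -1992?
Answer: 2799695 + 40*I*√6 ≈ 2.7997e+6 + 97.98*I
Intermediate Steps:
E = 9960 (E = -5*(-1992) = 9960)
F(W, v) = 40*I*√6 (F(W, v) = 40*√(-6) = 40*(I*√6) = 40*I*√6)
F(2217, E) + 2799695 = 40*I*√6 + 2799695 = 2799695 + 40*I*√6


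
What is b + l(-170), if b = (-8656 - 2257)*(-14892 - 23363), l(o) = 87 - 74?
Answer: 417476828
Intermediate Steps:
l(o) = 13
b = 417476815 (b = -10913*(-38255) = 417476815)
b + l(-170) = 417476815 + 13 = 417476828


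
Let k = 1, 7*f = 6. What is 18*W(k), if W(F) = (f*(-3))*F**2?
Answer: -324/7 ≈ -46.286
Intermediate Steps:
f = 6/7 (f = (1/7)*6 = 6/7 ≈ 0.85714)
W(F) = -18*F**2/7 (W(F) = ((6/7)*(-3))*F**2 = -18*F**2/7)
18*W(k) = 18*(-18/7*1**2) = 18*(-18/7*1) = 18*(-18/7) = -324/7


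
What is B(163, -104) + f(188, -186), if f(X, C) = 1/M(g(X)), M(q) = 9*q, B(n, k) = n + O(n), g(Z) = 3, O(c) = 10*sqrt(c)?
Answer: 4402/27 + 10*sqrt(163) ≈ 290.71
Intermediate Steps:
B(n, k) = n + 10*sqrt(n)
f(X, C) = 1/27 (f(X, C) = 1/(9*3) = 1/27)
B(163, -104) + f(188, -186) = (163 + 10*sqrt(163)) + 1/27 = 4402/27 + 10*sqrt(163)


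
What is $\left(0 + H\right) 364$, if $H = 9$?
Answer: $3276$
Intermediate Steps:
$\left(0 + H\right) 364 = \left(0 + 9\right) 364 = 9 \cdot 364 = 3276$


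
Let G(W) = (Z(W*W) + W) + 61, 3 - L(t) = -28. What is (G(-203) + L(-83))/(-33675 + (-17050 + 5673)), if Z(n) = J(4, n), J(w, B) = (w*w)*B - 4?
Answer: -659229/45052 ≈ -14.633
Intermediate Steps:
J(w, B) = -4 + B*w² (J(w, B) = w²*B - 4 = B*w² - 4 = -4 + B*w²)
Z(n) = -4 + 16*n (Z(n) = -4 + n*4² = -4 + n*16 = -4 + 16*n)
L(t) = 31 (L(t) = 3 - 1*(-28) = 3 + 28 = 31)
G(W) = 57 + W + 16*W² (G(W) = ((-4 + 16*(W*W)) + W) + 61 = ((-4 + 16*W²) + W) + 61 = (-4 + W + 16*W²) + 61 = 57 + W + 16*W²)
(G(-203) + L(-83))/(-33675 + (-17050 + 5673)) = ((57 - 203 + 16*(-203)²) + 31)/(-33675 + (-17050 + 5673)) = ((57 - 203 + 16*41209) + 31)/(-33675 - 11377) = ((57 - 203 + 659344) + 31)/(-45052) = (659198 + 31)*(-1/45052) = 659229*(-1/45052) = -659229/45052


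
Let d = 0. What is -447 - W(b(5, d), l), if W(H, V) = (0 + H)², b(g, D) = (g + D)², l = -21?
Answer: -1072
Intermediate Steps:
b(g, D) = (D + g)²
W(H, V) = H²
-447 - W(b(5, d), l) = -447 - ((0 + 5)²)² = -447 - (5²)² = -447 - 1*25² = -447 - 1*625 = -447 - 625 = -1072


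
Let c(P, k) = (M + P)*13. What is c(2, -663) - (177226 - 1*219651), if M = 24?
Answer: 42763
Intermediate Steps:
c(P, k) = 312 + 13*P (c(P, k) = (24 + P)*13 = 312 + 13*P)
c(2, -663) - (177226 - 1*219651) = (312 + 13*2) - (177226 - 1*219651) = (312 + 26) - (177226 - 219651) = 338 - 1*(-42425) = 338 + 42425 = 42763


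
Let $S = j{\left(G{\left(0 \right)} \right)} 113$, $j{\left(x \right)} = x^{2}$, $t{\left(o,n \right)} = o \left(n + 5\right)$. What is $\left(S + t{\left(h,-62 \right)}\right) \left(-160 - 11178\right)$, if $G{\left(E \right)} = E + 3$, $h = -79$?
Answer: $-62585760$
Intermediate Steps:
$G{\left(E \right)} = 3 + E$
$t{\left(o,n \right)} = o \left(5 + n\right)$
$S = 1017$ ($S = \left(3 + 0\right)^{2} \cdot 113 = 3^{2} \cdot 113 = 9 \cdot 113 = 1017$)
$\left(S + t{\left(h,-62 \right)}\right) \left(-160 - 11178\right) = \left(1017 - 79 \left(5 - 62\right)\right) \left(-160 - 11178\right) = \left(1017 - -4503\right) \left(-11338\right) = \left(1017 + 4503\right) \left(-11338\right) = 5520 \left(-11338\right) = -62585760$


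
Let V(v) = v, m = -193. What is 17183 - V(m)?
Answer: 17376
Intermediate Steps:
17183 - V(m) = 17183 - 1*(-193) = 17183 + 193 = 17376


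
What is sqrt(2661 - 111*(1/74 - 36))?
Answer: 3*sqrt(2958)/2 ≈ 81.581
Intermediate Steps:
sqrt(2661 - 111*(1/74 - 36)) = sqrt(2661 - 111*(-2663/74)) = sqrt(2661 + 7989/2) = sqrt(13311/2) = 3*sqrt(2958)/2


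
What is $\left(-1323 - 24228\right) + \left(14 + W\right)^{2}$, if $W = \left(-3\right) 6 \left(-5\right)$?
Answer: $-14735$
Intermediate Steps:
$W = 90$ ($W = \left(-18\right) \left(-5\right) = 90$)
$\left(-1323 - 24228\right) + \left(14 + W\right)^{2} = \left(-1323 - 24228\right) + \left(14 + 90\right)^{2} = -25551 + 104^{2} = -25551 + 10816 = -14735$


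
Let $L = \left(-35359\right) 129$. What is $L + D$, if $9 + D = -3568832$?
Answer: $-8130152$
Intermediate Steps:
$L = -4561311$
$D = -3568841$ ($D = -9 - 3568832 = -3568841$)
$L + D = -4561311 - 3568841 = -8130152$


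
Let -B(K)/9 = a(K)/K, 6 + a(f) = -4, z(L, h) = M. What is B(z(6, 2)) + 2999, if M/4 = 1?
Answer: 6043/2 ≈ 3021.5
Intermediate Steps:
M = 4 (M = 4*1 = 4)
z(L, h) = 4
a(f) = -10 (a(f) = -6 - 4 = -10)
B(K) = 90/K (B(K) = -(-90)/K = 90/K)
B(z(6, 2)) + 2999 = 90/4 + 2999 = 90*(¼) + 2999 = 45/2 + 2999 = 6043/2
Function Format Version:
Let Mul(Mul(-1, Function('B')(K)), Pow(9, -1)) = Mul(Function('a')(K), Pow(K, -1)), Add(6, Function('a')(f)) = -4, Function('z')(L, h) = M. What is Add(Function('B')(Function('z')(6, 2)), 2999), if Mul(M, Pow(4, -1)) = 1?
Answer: Rational(6043, 2) ≈ 3021.5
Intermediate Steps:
M = 4 (M = Mul(4, 1) = 4)
Function('z')(L, h) = 4
Function('a')(f) = -10 (Function('a')(f) = Add(-6, -4) = -10)
Function('B')(K) = Mul(90, Pow(K, -1)) (Function('B')(K) = Mul(-9, Mul(-10, Pow(K, -1))) = Mul(90, Pow(K, -1)))
Add(Function('B')(Function('z')(6, 2)), 2999) = Add(Mul(90, Pow(4, -1)), 2999) = Add(Mul(90, Rational(1, 4)), 2999) = Add(Rational(45, 2), 2999) = Rational(6043, 2)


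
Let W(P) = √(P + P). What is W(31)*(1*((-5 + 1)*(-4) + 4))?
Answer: 20*√62 ≈ 157.48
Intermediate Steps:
W(P) = √2*√P (W(P) = √(2*P) = √2*√P)
W(31)*(1*((-5 + 1)*(-4) + 4)) = (√2*√31)*(1*((-5 + 1)*(-4) + 4)) = √62*(1*(-4*(-4) + 4)) = √62*(1*(16 + 4)) = √62*(1*20) = √62*20 = 20*√62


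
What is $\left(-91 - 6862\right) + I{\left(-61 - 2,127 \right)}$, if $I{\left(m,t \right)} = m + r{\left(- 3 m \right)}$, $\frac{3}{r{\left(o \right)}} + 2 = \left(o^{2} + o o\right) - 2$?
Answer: $- \frac{501209005}{71438} \approx -7016.0$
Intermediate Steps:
$r{\left(o \right)} = \frac{3}{-4 + 2 o^{2}}$ ($r{\left(o \right)} = \frac{3}{-2 - \left(2 - o^{2} - o o\right)} = \frac{3}{-2 + \left(\left(o^{2} + o^{2}\right) - 2\right)} = \frac{3}{-2 + \left(2 o^{2} - 2\right)} = \frac{3}{-2 + \left(-2 + 2 o^{2}\right)} = \frac{3}{-4 + 2 o^{2}}$)
$I{\left(m,t \right)} = m + \frac{3}{2 \left(-2 + 9 m^{2}\right)}$ ($I{\left(m,t \right)} = m + \frac{3}{2 \left(-2 + \left(- 3 m\right)^{2}\right)} = m + \frac{3}{2 \left(-2 + 9 m^{2}\right)}$)
$\left(-91 - 6862\right) + I{\left(-61 - 2,127 \right)} = \left(-91 - 6862\right) + \frac{3 - 4 \left(-61 - 2\right) + 18 \left(-61 - 2\right)^{3}}{2 \left(-2 + 9 \left(-61 - 2\right)^{2}\right)} = -6953 + \frac{3 - -252 + 18 \left(-63\right)^{3}}{2 \left(-2 + 9 \left(-63\right)^{2}\right)} = -6953 + \frac{3 + 252 + 18 \left(-250047\right)}{2 \left(-2 + 9 \cdot 3969\right)} = -6953 + \frac{3 + 252 - 4500846}{2 \left(-2 + 35721\right)} = -6953 + \frac{1}{2} \cdot \frac{1}{35719} \left(-4500591\right) = -6953 - \frac{4500591}{71438} = - \frac{501209005}{71438}$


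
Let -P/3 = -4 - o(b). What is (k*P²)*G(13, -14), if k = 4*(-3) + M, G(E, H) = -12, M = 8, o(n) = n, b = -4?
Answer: 0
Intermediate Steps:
k = -4 (k = 4*(-3) + 8 = -12 + 8 = -4)
P = 0 (P = -3*(-4 - 1*(-4)) = -3*(-4 + 4) = -3*0 = 0)
(k*P²)*G(13, -14) = -4*0²*(-12) = -4*0*(-12) = 0*(-12) = 0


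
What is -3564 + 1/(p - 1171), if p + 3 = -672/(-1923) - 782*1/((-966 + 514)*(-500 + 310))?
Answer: -115133058923024/32304442031 ≈ -3564.0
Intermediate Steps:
p = -73205691/27524540 (p = -3 + (-672/(-1923) - 782*1/((-966 + 514)*(-500 + 310))) = -3 + (-672*(-1/1923) - 782/((-452*(-190)))) = -3 + (224/641 - 782/85880) = -3 + (224/641 - 782*1/85880) = -3 + (224/641 - 391/42940) = -3 + 9367929/27524540 = -73205691/27524540 ≈ -2.6597)
-3564 + 1/(p - 1171) = -3564 + 1/(-73205691/27524540 - 1171) = -3564 + 1/(-32304442031/27524540) = -3564 - 27524540/32304442031 = -115133058923024/32304442031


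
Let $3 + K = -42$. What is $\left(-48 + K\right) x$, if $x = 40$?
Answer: $-3720$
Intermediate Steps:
$K = -45$ ($K = -3 - 42 = -45$)
$\left(-48 + K\right) x = \left(-48 - 45\right) 40 = \left(-93\right) 40 = -3720$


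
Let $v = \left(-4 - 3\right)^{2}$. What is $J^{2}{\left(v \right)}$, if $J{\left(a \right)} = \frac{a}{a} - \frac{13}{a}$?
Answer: $\frac{1296}{2401} \approx 0.53977$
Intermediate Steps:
$v = 49$ ($v = \left(-7\right)^{2} = 49$)
$J{\left(a \right)} = 1 - \frac{13}{a}$
$J^{2}{\left(v \right)} = \left(\frac{-13 + 49}{49}\right)^{2} = \left(\frac{1}{49} \cdot 36\right)^{2} = \left(\frac{36}{49}\right)^{2} = \frac{1296}{2401}$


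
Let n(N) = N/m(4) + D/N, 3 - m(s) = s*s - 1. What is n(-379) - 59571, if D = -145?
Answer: -270783527/4548 ≈ -59539.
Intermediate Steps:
m(s) = 4 - s² (m(s) = 3 - (s*s - 1) = 3 - (s² - 1) = 3 - (-1 + s²) = 3 + (1 - s²) = 4 - s²)
n(N) = -145/N - N/12 (n(N) = N/(4 - 1*4²) - 145/N = N/(4 - 1*16) - 145/N = N/(4 - 16) - 145/N = N/(-12) - 145/N = N*(-1/12) - 145/N = -N/12 - 145/N = -145/N - N/12)
n(-379) - 59571 = (-145/(-379) - 1/12*(-379)) - 59571 = (-145*(-1/379) + 379/12) - 59571 = (145/379 + 379/12) - 59571 = 145381/4548 - 59571 = -270783527/4548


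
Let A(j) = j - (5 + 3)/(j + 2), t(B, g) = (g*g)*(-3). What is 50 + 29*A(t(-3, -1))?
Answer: 195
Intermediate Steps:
t(B, g) = -3*g**2 (t(B, g) = g**2*(-3) = -3*g**2)
A(j) = j - 8/(2 + j)
50 + 29*A(t(-3, -1)) = 50 + 29*((-8 + (-3*(-1)**2)**2 + 2*(-3*(-1)**2))/(2 - 3*(-1)**2)) = 50 + 29*((-8 + (-3*1)**2 + 2*(-3*1))/(2 - 3*1)) = 50 + 29*((-8 + (-3)**2 + 2*(-3))/(2 - 3)) = 50 + 29*((-8 + 9 - 6)/(-1)) = 50 + 29*(-1*(-5)) = 50 + 29*5 = 50 + 145 = 195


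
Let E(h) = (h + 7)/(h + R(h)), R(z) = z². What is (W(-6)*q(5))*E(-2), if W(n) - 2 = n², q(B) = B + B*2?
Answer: 1425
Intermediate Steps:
E(h) = (7 + h)/(h + h²) (E(h) = (h + 7)/(h + h²) = (7 + h)/(h + h²))
q(B) = 3*B (q(B) = B + 2*B = 3*B)
W(n) = 2 + n²
(W(-6)*q(5))*E(-2) = ((2 + (-6)²)*(3*5))*((7 - 2)/((-2)*(1 - 2))) = ((2 + 36)*15)*(-½*5/(-1)) = (38*15)*(-½*(-1)*5) = 570*(5/2) = 1425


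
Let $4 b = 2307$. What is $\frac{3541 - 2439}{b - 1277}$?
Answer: $- \frac{4408}{2801} \approx -1.5737$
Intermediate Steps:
$b = \frac{2307}{4}$ ($b = \frac{1}{4} \cdot 2307 = \frac{2307}{4} \approx 576.75$)
$\frac{3541 - 2439}{b - 1277} = \frac{3541 - 2439}{\frac{2307}{4} - 1277} = \frac{1102}{- \frac{2801}{4}} = 1102 \left(- \frac{4}{2801}\right) = - \frac{4408}{2801}$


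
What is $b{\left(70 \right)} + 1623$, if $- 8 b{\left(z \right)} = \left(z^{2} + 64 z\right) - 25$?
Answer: $\frac{3629}{8} \approx 453.63$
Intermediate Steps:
$b{\left(z \right)} = \frac{25}{8} - 8 z - \frac{z^{2}}{8}$ ($b{\left(z \right)} = - \frac{\left(z^{2} + 64 z\right) - 25}{8} = - \frac{-25 + z^{2} + 64 z}{8} = \frac{25}{8} - 8 z - \frac{z^{2}}{8}$)
$b{\left(70 \right)} + 1623 = \left(\frac{25}{8} - 560 - \frac{70^{2}}{8}\right) + 1623 = \left(\frac{25}{8} - 560 - \frac{1225}{2}\right) + 1623 = - \frac{9355}{8} + 1623 = \frac{3629}{8}$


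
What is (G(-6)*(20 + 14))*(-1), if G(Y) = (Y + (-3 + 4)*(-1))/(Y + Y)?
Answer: -119/6 ≈ -19.833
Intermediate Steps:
G(Y) = (-1 + Y)/(2*Y) (G(Y) = (Y + 1*(-1))/((2*Y)) = (Y - 1)*(1/(2*Y)) = (-1 + Y)*(1/(2*Y)) = (-1 + Y)/(2*Y))
(G(-6)*(20 + 14))*(-1) = (((½)*(-1 - 6)/(-6))*(20 + 14))*(-1) = (((½)*(-⅙)*(-7))*34)*(-1) = ((7/12)*34)*(-1) = (119/6)*(-1) = -119/6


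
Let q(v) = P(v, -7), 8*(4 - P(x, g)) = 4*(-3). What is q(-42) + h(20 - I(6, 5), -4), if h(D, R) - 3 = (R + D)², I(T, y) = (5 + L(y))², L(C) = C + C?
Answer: 87379/2 ≈ 43690.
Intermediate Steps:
L(C) = 2*C
P(x, g) = 11/2 (P(x, g) = 4 - (-3)/2 = 4 - ⅛*(-12) = 4 + 3/2 = 11/2)
I(T, y) = (5 + 2*y)²
q(v) = 11/2
h(D, R) = 3 + (D + R)² (h(D, R) = 3 + (R + D)² = 3 + (D + R)²)
q(-42) + h(20 - I(6, 5), -4) = 11/2 + (3 + ((20 - (5 + 2*5)²) - 4)²) = 11/2 + (3 + ((20 - (5 + 10)²) - 4)²) = 11/2 + (3 + ((20 - 1*15²) - 4)²) = 11/2 + (3 + ((20 - 1*225) - 4)²) = 11/2 + (3 + ((20 - 225) - 4)²) = 11/2 + (3 + (-205 - 4)²) = 11/2 + (3 + (-209)²) = 11/2 + (3 + 43681) = 11/2 + 43684 = 87379/2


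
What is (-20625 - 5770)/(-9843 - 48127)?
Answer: 5279/11594 ≈ 0.45532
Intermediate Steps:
(-20625 - 5770)/(-9843 - 48127) = -26395/(-57970) = -26395*(-1/57970) = 5279/11594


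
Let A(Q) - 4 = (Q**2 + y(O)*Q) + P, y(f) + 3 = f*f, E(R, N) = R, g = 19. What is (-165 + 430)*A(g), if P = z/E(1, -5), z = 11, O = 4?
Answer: 165095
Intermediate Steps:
y(f) = -3 + f**2 (y(f) = -3 + f*f = -3 + f**2)
P = 11 (P = 11/1 = 11*1 = 11)
A(Q) = 15 + Q**2 + 13*Q (A(Q) = 4 + ((Q**2 + (-3 + 4**2)*Q) + 11) = 4 + ((Q**2 + (-3 + 16)*Q) + 11) = 4 + ((Q**2 + 13*Q) + 11) = 4 + (11 + Q**2 + 13*Q) = 15 + Q**2 + 13*Q)
(-165 + 430)*A(g) = (-165 + 430)*(15 + 19**2 + 13*19) = 265*(15 + 361 + 247) = 265*623 = 165095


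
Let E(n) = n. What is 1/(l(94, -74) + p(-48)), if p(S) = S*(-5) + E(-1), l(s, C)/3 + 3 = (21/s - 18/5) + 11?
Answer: 470/118849 ≈ 0.0039546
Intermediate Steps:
l(s, C) = 66/5 + 63/s (l(s, C) = -9 + 3*((21/s - 18/5) + 11) = -9 + 3*((-18/5 + 21/s) + 11) = -9 + 3*(37/5 + 21/s) = -9 + (111/5 + 63/s) = 66/5 + 63/s)
p(S) = -1 - 5*S (p(S) = S*(-5) - 1 = -5*S - 1 = -1 - 5*S)
1/(l(94, -74) + p(-48)) = 1/((66/5 + 63/94) + (-1 - 5*(-48))) = 1/((66/5 + 63*(1/94)) + (-1 + 240)) = 1/((66/5 + 63/94) + 239) = 1/(6519/470 + 239) = 1/(118849/470) = 470/118849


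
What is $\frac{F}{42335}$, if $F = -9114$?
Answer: $- \frac{9114}{42335} \approx -0.21528$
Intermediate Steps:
$\frac{F}{42335} = - \frac{9114}{42335}$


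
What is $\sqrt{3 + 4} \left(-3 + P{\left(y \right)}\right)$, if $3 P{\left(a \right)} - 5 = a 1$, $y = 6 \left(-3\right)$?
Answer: $- \frac{22 \sqrt{7}}{3} \approx -19.402$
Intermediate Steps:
$y = -18$
$P{\left(a \right)} = \frac{5}{3} + \frac{a}{3}$ ($P{\left(a \right)} = \frac{5}{3} + \frac{a 1}{3} = \frac{5}{3} + \frac{a}{3}$)
$\sqrt{3 + 4} \left(-3 + P{\left(y \right)}\right) = \sqrt{3 + 4} \left(-3 + \left(\frac{5}{3} + \frac{1}{3} \left(-18\right)\right)\right) = \sqrt{7} \left(-3 + \left(\frac{5}{3} - 6\right)\right) = \sqrt{7} \left(-3 - \frac{13}{3}\right) = \sqrt{7} \left(- \frac{22}{3}\right) = - \frac{22 \sqrt{7}}{3}$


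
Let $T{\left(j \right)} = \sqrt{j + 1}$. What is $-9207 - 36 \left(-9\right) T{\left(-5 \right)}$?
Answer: $-9207 + 648 i \approx -9207.0 + 648.0 i$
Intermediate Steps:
$T{\left(j \right)} = \sqrt{1 + j}$
$-9207 - 36 \left(-9\right) T{\left(-5 \right)} = -9207 - 36 \left(-9\right) \sqrt{1 - 5} = -9207 - - 324 \sqrt{-4} = -9207 - - 324 \cdot 2 i = -9207 - - 648 i = -9207 + 648 i$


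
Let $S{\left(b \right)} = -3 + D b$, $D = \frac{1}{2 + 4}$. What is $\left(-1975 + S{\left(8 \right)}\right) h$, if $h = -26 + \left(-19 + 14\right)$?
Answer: $\frac{183830}{3} \approx 61277.0$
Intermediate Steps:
$D = \frac{1}{6} \approx 0.16667$
$h = -31$ ($h = -26 - 5 = -31$)
$S{\left(b \right)} = -3 + \frac{b}{6}$
$\left(-1975 + S{\left(8 \right)}\right) h = \left(-1975 + \left(-3 + \frac{1}{6} \cdot 8\right)\right) \left(-31\right) = \left(-1975 + \left(-3 + \frac{4}{3}\right)\right) \left(-31\right) = \left(-1975 - \frac{5}{3}\right) \left(-31\right) = \left(- \frac{5930}{3}\right) \left(-31\right) = \frac{183830}{3}$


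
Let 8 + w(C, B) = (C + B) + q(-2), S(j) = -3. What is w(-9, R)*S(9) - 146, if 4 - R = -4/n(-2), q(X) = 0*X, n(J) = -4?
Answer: -104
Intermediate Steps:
q(X) = 0
R = 3 (R = 4 - (-4)/(-4) = 4 - (-4)*(-1)/4 = 4 - 1*1 = 4 - 1 = 3)
w(C, B) = -8 + B + C (w(C, B) = -8 + ((C + B) + 0) = -8 + ((B + C) + 0) = -8 + (B + C) = -8 + B + C)
w(-9, R)*S(9) - 146 = (-8 + 3 - 9)*(-3) - 146 = -14*(-3) - 146 = 42 - 146 = -104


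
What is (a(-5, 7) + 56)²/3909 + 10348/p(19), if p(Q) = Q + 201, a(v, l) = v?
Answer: 3418546/71665 ≈ 47.702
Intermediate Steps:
p(Q) = 201 + Q
(a(-5, 7) + 56)²/3909 + 10348/p(19) = (-5 + 56)²/3909 + 10348/(201 + 19) = 51²*(1/3909) + 10348/220 = 2601*(1/3909) + 10348*(1/220) = 867/1303 + 2587/55 = 3418546/71665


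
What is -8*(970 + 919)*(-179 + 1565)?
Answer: -20945232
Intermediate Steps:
-8*(970 + 919)*(-179 + 1565) = -15112*1386 = -8*2618154 = -20945232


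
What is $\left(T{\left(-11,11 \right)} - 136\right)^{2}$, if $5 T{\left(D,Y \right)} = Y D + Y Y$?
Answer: $18496$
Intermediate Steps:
$T{\left(D,Y \right)} = \frac{Y^{2}}{5} + \frac{D Y}{5}$ ($T{\left(D,Y \right)} = \frac{Y D + Y Y}{5} = \frac{D Y + Y^{2}}{5} = \frac{Y^{2} + D Y}{5} = \frac{Y^{2}}{5} + \frac{D Y}{5}$)
$\left(T{\left(-11,11 \right)} - 136\right)^{2} = \left(\frac{1}{5} \cdot 11 \left(-11 + 11\right) - 136\right)^{2} = \left(\frac{1}{5} \cdot 11 \cdot 0 - 136\right)^{2} = \left(0 - 136\right)^{2} = \left(-136\right)^{2} = 18496$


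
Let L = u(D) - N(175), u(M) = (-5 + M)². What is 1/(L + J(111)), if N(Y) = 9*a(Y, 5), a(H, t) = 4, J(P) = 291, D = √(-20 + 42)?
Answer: 151/44502 + 5*√22/44502 ≈ 0.0039201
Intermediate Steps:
D = √22 ≈ 4.6904
N(Y) = 36 (N(Y) = 9*4 = 36)
L = -36 + (-5 + √22)² (L = (-5 + √22)² - 1*36 = (-5 + √22)² - 36 = -36 + (-5 + √22)² ≈ -35.904)
1/(L + J(111)) = 1/((11 - 10*√22) + 291) = 1/(302 - 10*√22)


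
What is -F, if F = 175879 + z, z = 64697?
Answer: -240576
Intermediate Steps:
F = 240576 (F = 175879 + 64697 = 240576)
-F = -1*240576 = -240576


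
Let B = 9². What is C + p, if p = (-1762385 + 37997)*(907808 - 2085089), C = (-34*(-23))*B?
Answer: 2030089292370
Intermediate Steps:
B = 81
C = 63342 (C = -34*(-23)*81 = 782*81 = 63342)
p = 2030089229028 (p = -1724388*(-1177281) = 2030089229028)
C + p = 63342 + 2030089229028 = 2030089292370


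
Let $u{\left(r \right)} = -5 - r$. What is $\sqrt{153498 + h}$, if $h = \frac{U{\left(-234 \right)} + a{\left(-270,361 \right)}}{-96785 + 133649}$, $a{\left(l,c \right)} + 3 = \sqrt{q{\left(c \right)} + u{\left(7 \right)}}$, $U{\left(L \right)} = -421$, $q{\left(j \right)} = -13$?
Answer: $\frac{\sqrt{5658549848 + 5 i}}{192} \approx 391.79 + 1.731 \cdot 10^{-7} i$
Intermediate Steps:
$a{\left(l,c \right)} = -3 + 5 i$ ($a{\left(l,c \right)} = -3 + \sqrt{-13 - 12} = -3 + \sqrt{-25} = -3 + 5 i$)
$h = - \frac{53}{4608} + \frac{5 i}{36864}$ ($h = \frac{-421 - \left(3 - 5 i\right)}{-96785 + 133649} = \frac{-424 + 5 i}{36864} = \left(-424 + 5 i\right) \frac{1}{36864} = - \frac{53}{4608} + \frac{5 i}{36864} \approx -0.011502 + 0.00013563 i$)
$\sqrt{153498 + h} = \sqrt{153498 - \left(\frac{53}{4608} - \frac{5 i}{36864}\right)} = \sqrt{\frac{707318731}{4608} + \frac{5 i}{36864}}$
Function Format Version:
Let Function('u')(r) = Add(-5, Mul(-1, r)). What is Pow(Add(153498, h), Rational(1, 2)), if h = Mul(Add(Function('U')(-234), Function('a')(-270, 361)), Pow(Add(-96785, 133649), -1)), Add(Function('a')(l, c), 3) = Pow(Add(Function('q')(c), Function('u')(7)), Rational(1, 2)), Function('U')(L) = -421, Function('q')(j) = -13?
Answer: Mul(Rational(1, 192), Pow(Add(5658549848, Mul(5, I)), Rational(1, 2))) ≈ Add(391.79, Mul(1.7310e-7, I))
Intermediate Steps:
Function('a')(l, c) = Add(-3, Mul(5, I)) (Function('a')(l, c) = Add(-3, Pow(Add(-13, Add(-5, Mul(-1, 7))), Rational(1, 2))) = Add(-3, Pow(Add(-13, Add(-5, -7)), Rational(1, 2))) = Add(-3, Pow(Add(-13, -12), Rational(1, 2))) = Add(-3, Pow(-25, Rational(1, 2))) = Add(-3, Mul(5, I)))
h = Add(Rational(-53, 4608), Mul(Rational(5, 36864), I)) (h = Mul(Add(-421, Add(-3, Mul(5, I))), Pow(Add(-96785, 133649), -1)) = Mul(Add(-424, Mul(5, I)), Pow(36864, -1)) = Mul(Add(-424, Mul(5, I)), Rational(1, 36864)) = Add(Rational(-53, 4608), Mul(Rational(5, 36864), I)) ≈ Add(-0.011502, Mul(0.00013563, I)))
Pow(Add(153498, h), Rational(1, 2)) = Pow(Add(153498, Add(Rational(-53, 4608), Mul(Rational(5, 36864), I))), Rational(1, 2)) = Pow(Add(Rational(707318731, 4608), Mul(Rational(5, 36864), I)), Rational(1, 2))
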